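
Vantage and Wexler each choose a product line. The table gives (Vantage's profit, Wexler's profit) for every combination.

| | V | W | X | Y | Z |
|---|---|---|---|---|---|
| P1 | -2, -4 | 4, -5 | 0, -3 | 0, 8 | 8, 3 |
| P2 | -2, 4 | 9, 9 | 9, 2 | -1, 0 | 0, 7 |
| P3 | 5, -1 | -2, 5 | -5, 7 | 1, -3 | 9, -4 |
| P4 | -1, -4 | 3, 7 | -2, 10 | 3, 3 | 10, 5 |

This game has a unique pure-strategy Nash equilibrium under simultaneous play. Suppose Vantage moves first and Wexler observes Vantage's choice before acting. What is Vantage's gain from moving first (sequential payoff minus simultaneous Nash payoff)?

Wexler best-responds to each possible Vantage move:
- P1: BR = Y, leader payoff 0.
- P2: BR = W, leader payoff 9.
- P3: BR = X, leader payoff -5.
- P4: BR = X, leader payoff -2.
Among 0, 9, -5, -2, the best is 9 at P2. Subgame-perfect outcome: (P2, W) with payoffs (9, 9).
Under simultaneous play:
Vantage's best replies: V→P3; W→P2; X→P2; Y→P4; Z→P4.
Wexler's best replies: P1→Y; P2→W; P3→X; P4→X.
The unique mutual best reply is (P2, W), giving (9, 9).
Vantage's commitment gain: 9 − 9 = 0.

0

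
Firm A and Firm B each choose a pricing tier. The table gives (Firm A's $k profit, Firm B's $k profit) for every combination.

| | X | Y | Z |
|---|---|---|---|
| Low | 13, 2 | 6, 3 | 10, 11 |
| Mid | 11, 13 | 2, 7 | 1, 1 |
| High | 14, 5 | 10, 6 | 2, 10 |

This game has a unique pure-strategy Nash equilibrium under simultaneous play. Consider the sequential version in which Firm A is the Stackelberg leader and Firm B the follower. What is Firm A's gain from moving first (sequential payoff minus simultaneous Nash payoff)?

1

Solve by backward induction (Firm A leads).
- Low: BR = Z, leader payoff 10.
- Mid: BR = X, leader payoff 11.
- High: BR = Z, leader payoff 2.
Maximizing over 10, 11, 2, Firm A chooses Mid. Subgame-perfect outcome: (Mid, X) with payoffs (11, 13).
Under simultaneous play:
Firm A's best replies: X→High; Y→High; Z→Low.
Firm B's best replies: Low→Z; Mid→X; High→Z.
Only (Low, Z) has each player best-responding; Nash payoffs (10, 11).
Firm A's commitment gain: 11 − 10 = 1.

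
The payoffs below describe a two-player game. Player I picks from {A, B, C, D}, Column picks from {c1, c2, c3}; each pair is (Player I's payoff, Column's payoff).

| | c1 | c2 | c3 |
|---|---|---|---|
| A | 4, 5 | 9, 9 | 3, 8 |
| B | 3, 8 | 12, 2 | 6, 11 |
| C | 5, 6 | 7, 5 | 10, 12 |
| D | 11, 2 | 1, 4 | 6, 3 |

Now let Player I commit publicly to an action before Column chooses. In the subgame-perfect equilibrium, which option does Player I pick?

Backward induction with Player I moving first.
- A: BR = c2, leader payoff 9.
- B: BR = c3, leader payoff 6.
- C: BR = c3, leader payoff 10.
- D: BR = c2, leader payoff 1.
Maximizing over 9, 6, 10, 1, Player I chooses C. Subgame-perfect outcome: (C, c3) with payoffs (10, 12).

C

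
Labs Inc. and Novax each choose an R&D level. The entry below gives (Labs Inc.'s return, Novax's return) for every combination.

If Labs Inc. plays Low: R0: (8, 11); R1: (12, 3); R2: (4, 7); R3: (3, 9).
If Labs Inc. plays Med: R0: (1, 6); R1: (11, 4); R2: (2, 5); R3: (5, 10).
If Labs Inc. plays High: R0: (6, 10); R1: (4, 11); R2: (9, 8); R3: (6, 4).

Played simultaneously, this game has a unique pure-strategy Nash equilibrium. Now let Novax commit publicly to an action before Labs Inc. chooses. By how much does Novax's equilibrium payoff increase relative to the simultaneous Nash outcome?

Solve by backward induction (Novax leads).
- R0 → Labs Inc. plays Low (best of 8, 1, 6); Novax gets 11.
- R1 → Labs Inc. plays Low (best of 12, 11, 4); Novax gets 3.
- R2 → Labs Inc. plays High (best of 4, 2, 9); Novax gets 8.
- R3 → Labs Inc. plays High (best of 3, 5, 6); Novax gets 4.
Novax's induced payoffs are 11, 3, 8, 4, so Novax commits to R0. Subgame-perfect outcome: (Low, R0) with payoffs (8, 11).
Under simultaneous play:
Labs Inc.'s best replies: R0→Low; R1→Low; R2→High; R3→High.
Novax's best replies: Low→R0; Med→R3; High→R1.
Only (Low, R0) has each player best-responding; Nash payoffs (8, 11).
Novax's commitment gain: 11 − 11 = 0.

0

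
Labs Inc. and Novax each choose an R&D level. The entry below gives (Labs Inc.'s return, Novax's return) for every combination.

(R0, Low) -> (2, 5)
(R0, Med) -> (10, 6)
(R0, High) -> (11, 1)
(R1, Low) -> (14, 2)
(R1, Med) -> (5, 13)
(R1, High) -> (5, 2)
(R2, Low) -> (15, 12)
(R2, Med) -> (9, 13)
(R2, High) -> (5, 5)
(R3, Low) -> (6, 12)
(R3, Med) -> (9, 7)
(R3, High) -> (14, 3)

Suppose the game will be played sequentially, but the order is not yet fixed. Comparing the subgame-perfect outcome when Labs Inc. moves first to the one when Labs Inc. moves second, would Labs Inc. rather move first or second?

If Labs Inc. leads: Novax's best replies are R0→Med, R1→Med, R2→Med, R3→Low; Labs Inc.'s induced payoffs 10, 5, 9, 6; outcome (R0, Med), payoffs (10, 6).
If Novax leads: Labs Inc.'s best replies are Low→R2, Med→R0, High→R3; Novax's induced payoffs 12, 6, 3; outcome (R2, Low), payoffs (15, 12).
Labs Inc. gets 10 moving first and 15 moving second, so Labs Inc. prefers to move second.

second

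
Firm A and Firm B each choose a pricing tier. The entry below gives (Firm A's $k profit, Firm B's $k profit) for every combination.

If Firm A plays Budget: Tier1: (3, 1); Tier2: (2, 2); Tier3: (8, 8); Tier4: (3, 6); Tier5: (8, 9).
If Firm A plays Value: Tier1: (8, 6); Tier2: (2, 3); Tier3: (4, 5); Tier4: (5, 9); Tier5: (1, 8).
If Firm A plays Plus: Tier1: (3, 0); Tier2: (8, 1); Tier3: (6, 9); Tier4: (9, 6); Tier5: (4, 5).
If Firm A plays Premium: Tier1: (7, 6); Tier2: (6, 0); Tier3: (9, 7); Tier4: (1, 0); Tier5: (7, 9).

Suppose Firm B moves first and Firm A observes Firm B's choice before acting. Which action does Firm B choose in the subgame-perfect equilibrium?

Tier5

Solve by backward induction (Firm B leads).
- Tier1 → Firm A plays Value (best of 3, 8, 3, 7); Firm B gets 6.
- Tier2 → Firm A plays Plus (best of 2, 2, 8, 6); Firm B gets 1.
- Tier3 → Firm A plays Premium (best of 8, 4, 6, 9); Firm B gets 7.
- Tier4 → Firm A plays Plus (best of 3, 5, 9, 1); Firm B gets 6.
- Tier5 → Firm A plays Budget (best of 8, 1, 4, 7); Firm B gets 9.
Among 6, 1, 7, 6, 9, the best is 9 at Tier5. Subgame-perfect outcome: (Budget, Tier5) with payoffs (8, 9).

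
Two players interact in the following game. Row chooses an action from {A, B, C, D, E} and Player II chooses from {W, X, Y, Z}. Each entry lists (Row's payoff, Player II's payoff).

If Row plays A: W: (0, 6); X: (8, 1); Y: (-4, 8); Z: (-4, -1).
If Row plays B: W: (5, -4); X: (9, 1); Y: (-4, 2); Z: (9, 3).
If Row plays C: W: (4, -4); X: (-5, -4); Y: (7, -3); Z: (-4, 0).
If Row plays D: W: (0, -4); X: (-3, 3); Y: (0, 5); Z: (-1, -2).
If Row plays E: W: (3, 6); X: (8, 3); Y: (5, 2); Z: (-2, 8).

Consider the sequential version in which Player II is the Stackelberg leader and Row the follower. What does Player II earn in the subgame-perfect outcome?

3

Solve by backward induction (Player II leads).
- W: Row compares 0, 5, 4, 0, 3 and picks B; Player II would get -4.
- X: Row compares 8, 9, -5, -3, 8 and picks B; Player II would get 1.
- Y: Row compares -4, -4, 7, 0, 5 and picks C; Player II would get -3.
- Z: Row compares -4, 9, -4, -1, -2 and picks B; Player II would get 3.
Player II's induced payoffs are -4, 1, -3, 3, so Player II commits to Z. Subgame-perfect outcome: (B, Z) with payoffs (9, 3).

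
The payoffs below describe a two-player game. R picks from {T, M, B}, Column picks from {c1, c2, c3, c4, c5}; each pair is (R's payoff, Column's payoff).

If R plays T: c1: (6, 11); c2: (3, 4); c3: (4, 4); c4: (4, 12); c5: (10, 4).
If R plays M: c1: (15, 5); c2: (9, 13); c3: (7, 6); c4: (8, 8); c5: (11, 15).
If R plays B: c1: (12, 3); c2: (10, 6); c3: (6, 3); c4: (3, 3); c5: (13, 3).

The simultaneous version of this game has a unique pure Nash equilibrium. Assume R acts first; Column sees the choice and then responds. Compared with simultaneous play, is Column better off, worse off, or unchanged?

Backward induction with R moving first.
- T: BR = c4, leader payoff 4.
- M: BR = c5, leader payoff 11.
- B: BR = c2, leader payoff 10.
Among 4, 11, 10, the best is 11 at M. Subgame-perfect outcome: (M, c5) with payoffs (11, 15).
For the simultaneous game, intersect best replies.
R's best replies: c1→M; c2→B; c3→M; c4→M; c5→B.
Column's best replies: T→c4; M→c5; B→c2.
The unique mutual best reply is (B, c2), giving (10, 6).
Column earns 15 sequentially versus 6 at the Nash outcome: better off.

better off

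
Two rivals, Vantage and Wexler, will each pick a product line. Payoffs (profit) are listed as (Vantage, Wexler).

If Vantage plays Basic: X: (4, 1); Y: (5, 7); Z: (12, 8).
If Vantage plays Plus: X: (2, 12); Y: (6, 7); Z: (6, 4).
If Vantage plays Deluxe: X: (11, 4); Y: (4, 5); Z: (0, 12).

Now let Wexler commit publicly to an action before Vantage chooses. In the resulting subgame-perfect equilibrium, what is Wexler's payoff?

Vantage best-responds to each possible Wexler move:
- X: BR = Deluxe, leader payoff 4.
- Y: BR = Plus, leader payoff 7.
- Z: BR = Basic, leader payoff 8.
Maximizing over 4, 7, 8, Wexler chooses Z. Subgame-perfect outcome: (Basic, Z) with payoffs (12, 8).

8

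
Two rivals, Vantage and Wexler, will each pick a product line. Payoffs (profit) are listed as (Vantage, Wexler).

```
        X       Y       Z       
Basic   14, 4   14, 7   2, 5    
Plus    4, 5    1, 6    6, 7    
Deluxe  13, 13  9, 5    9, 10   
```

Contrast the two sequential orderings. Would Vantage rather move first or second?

first

If Vantage leads: Wexler's best replies are Basic→Y, Plus→Z, Deluxe→X; Vantage's induced payoffs 14, 6, 13; outcome (Basic, Y), payoffs (14, 7).
If Wexler leads: Vantage's best replies are X→Basic, Y→Basic, Z→Deluxe; Wexler's induced payoffs 4, 7, 10; outcome (Deluxe, Z), payoffs (9, 10).
Vantage gets 14 moving first and 9 moving second, so Vantage prefers to move first.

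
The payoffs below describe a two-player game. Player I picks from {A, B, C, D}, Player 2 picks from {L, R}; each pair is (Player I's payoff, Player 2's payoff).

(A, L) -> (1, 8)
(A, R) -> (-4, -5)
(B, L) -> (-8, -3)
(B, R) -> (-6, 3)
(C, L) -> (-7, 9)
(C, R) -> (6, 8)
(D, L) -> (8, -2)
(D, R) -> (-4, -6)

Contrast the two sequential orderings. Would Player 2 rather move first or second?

first

If Player I leads: Player 2's best replies are A→L, B→R, C→L, D→L; Player I's induced payoffs 1, -6, -7, 8; outcome (D, L), payoffs (8, -2).
If Player 2 leads: Player I's best replies are L→D, R→C; Player 2's induced payoffs -2, 8; outcome (C, R), payoffs (6, 8).
Player 2 gets 8 moving first and -2 moving second, so Player 2 prefers to move first.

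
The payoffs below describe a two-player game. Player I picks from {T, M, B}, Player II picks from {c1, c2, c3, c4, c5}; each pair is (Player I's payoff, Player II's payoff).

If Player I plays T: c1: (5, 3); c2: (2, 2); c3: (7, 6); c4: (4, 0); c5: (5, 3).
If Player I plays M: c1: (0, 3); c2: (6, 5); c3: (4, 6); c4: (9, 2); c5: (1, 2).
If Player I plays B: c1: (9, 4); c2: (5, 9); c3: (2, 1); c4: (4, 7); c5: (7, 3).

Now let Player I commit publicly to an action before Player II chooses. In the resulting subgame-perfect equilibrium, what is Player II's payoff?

6

Player II best-responds to each possible Player I move:
- T: Player II compares 3, 2, 6, 0, 3 and picks c3; Player I would get 7.
- M: Player II compares 3, 5, 6, 2, 2 and picks c3; Player I would get 4.
- B: Player II compares 4, 9, 1, 7, 3 and picks c2; Player I would get 5.
Maximizing over 7, 4, 5, Player I chooses T. Subgame-perfect outcome: (T, c3) with payoffs (7, 6).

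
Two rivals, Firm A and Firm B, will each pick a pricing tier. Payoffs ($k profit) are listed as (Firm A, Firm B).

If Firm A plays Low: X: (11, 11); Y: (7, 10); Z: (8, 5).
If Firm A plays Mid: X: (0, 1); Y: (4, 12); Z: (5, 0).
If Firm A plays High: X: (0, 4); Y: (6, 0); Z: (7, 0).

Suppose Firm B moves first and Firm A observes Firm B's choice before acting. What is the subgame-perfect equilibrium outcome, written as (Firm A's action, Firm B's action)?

(Low, X)

Firm A best-responds to each possible Firm B move:
- X: Firm A compares 11, 0, 0 and picks Low; Firm B would get 11.
- Y: Firm A compares 7, 4, 6 and picks Low; Firm B would get 10.
- Z: Firm A compares 8, 5, 7 and picks Low; Firm B would get 5.
Firm B's induced payoffs are 11, 10, 5, so Firm B commits to X. Subgame-perfect outcome: (Low, X) with payoffs (11, 11).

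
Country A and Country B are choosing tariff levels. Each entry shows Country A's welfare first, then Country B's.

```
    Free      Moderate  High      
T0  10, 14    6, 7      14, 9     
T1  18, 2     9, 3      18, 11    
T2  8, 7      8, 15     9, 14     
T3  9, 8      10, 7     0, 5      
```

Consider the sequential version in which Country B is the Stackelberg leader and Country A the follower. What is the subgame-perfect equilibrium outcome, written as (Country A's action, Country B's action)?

Backward induction with Country B moving first.
- Free: BR = T1, leader payoff 2.
- Moderate: BR = T3, leader payoff 7.
- High: BR = T1, leader payoff 11.
Country B's induced payoffs are 2, 7, 11, so Country B commits to High. Subgame-perfect outcome: (T1, High) with payoffs (18, 11).

(T1, High)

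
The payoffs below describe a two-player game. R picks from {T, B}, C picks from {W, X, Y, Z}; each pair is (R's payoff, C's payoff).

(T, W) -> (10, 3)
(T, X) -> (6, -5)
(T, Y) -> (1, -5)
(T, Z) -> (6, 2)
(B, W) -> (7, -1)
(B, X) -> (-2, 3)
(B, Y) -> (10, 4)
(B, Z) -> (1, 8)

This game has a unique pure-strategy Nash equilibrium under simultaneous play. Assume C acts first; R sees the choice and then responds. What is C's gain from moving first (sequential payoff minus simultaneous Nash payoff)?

1

Backward induction with C moving first.
- W: R compares 10, 7 and picks T; C would get 3.
- X: R compares 6, -2 and picks T; C would get -5.
- Y: R compares 1, 10 and picks B; C would get 4.
- Z: R compares 6, 1 and picks T; C would get 2.
Among 3, -5, 4, 2, the best is 4 at Y. Subgame-perfect outcome: (B, Y) with payoffs (10, 4).
Now find the simultaneous Nash equilibrium.
R's best replies: W→T; X→T; Y→B; Z→T.
C's best replies: T→W; B→Z.
Only (T, W) has each player best-responding; Nash payoffs (10, 3).
C's commitment gain: 4 − 3 = 1.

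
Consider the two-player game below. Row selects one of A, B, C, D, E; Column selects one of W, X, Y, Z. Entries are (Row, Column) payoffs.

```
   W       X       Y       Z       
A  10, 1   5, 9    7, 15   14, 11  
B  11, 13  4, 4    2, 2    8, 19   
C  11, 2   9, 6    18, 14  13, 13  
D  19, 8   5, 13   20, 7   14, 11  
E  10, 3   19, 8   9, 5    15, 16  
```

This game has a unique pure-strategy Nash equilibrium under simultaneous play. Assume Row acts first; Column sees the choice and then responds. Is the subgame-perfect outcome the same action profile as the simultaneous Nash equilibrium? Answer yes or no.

Solve by backward induction (Row leads).
- A → Column plays Y (best of 1, 9, 15, 11); Row gets 7.
- B → Column plays Z (best of 13, 4, 2, 19); Row gets 8.
- C → Column plays Y (best of 2, 6, 14, 13); Row gets 18.
- D → Column plays X (best of 8, 13, 7, 11); Row gets 5.
- E → Column plays Z (best of 3, 8, 5, 16); Row gets 15.
Maximizing over 7, 8, 18, 5, 15, Row chooses C. Subgame-perfect outcome: (C, Y) with payoffs (18, 14).
Now find the simultaneous Nash equilibrium.
Row's best replies: W→D; X→E; Y→D; Z→E.
Column's best replies: A→Y; B→Z; C→Y; D→X; E→Z.
Only (E, Z) has each player best-responding; Nash payoffs (15, 16).
Sequential outcome (C, Y) differs from the Nash profile (E, Z).

no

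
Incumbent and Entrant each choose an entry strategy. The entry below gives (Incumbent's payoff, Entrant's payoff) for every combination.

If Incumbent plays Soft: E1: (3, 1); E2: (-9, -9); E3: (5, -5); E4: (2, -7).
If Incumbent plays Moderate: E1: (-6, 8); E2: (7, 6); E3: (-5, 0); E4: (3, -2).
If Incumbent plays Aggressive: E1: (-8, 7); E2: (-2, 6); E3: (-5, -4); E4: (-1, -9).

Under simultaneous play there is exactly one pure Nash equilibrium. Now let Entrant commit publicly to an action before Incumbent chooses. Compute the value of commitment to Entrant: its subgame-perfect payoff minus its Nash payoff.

5

Work backward from Incumbent's decision.
- E1 → Incumbent plays Soft (best of 3, -6, -8); Entrant gets 1.
- E2 → Incumbent plays Moderate (best of -9, 7, -2); Entrant gets 6.
- E3 → Incumbent plays Soft (best of 5, -5, -5); Entrant gets -5.
- E4 → Incumbent plays Moderate (best of 2, 3, -1); Entrant gets -2.
Entrant's induced payoffs are 1, 6, -5, -2, so Entrant commits to E2. Subgame-perfect outcome: (Moderate, E2) with payoffs (7, 6).
For the simultaneous game, intersect best replies.
Incumbent's best replies: E1→Soft; E2→Moderate; E3→Soft; E4→Moderate.
Entrant's best replies: Soft→E1; Moderate→E1; Aggressive→E1.
Only (Soft, E1) has each player best-responding; Nash payoffs (3, 1).
Entrant's commitment gain: 6 − 1 = 5.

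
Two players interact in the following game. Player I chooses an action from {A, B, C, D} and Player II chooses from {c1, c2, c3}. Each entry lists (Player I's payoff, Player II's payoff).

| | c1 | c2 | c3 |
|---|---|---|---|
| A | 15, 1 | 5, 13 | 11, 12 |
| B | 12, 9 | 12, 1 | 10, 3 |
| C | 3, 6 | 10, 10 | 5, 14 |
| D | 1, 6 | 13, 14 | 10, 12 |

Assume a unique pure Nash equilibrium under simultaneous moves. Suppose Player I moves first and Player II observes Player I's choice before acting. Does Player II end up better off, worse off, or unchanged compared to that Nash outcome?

unchanged

Solve by backward induction (Player I leads).
- A → Player II plays c2 (best of 1, 13, 12); Player I gets 5.
- B → Player II plays c1 (best of 9, 1, 3); Player I gets 12.
- C → Player II plays c3 (best of 6, 10, 14); Player I gets 5.
- D → Player II plays c2 (best of 6, 14, 12); Player I gets 13.
Player I's induced payoffs are 5, 12, 5, 13, so Player I commits to D. Subgame-perfect outcome: (D, c2) with payoffs (13, 14).
Now find the simultaneous Nash equilibrium.
Player I's best replies: c1→A; c2→D; c3→A.
Player II's best replies: A→c2; B→c1; C→c3; D→c2.
The unique mutual best reply is (D, c2), giving (13, 14).
Player II earns 14 sequentially versus 14 at the Nash outcome: unchanged.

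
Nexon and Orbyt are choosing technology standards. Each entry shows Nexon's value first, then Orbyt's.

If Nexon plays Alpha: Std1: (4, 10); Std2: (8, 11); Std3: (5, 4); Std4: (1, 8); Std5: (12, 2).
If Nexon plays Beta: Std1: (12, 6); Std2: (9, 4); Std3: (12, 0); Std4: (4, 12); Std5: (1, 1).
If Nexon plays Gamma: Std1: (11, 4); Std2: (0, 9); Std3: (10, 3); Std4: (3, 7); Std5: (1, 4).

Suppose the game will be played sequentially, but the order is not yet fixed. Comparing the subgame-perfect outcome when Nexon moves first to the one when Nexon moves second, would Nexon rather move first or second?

first

If Nexon leads: Orbyt's best replies are Alpha→Std2, Beta→Std4, Gamma→Std2; Nexon's induced payoffs 8, 4, 0; outcome (Alpha, Std2), payoffs (8, 11).
If Orbyt leads: Nexon's best replies are Std1→Beta, Std2→Beta, Std3→Beta, Std4→Beta, Std5→Alpha; Orbyt's induced payoffs 6, 4, 0, 12, 2; outcome (Beta, Std4), payoffs (4, 12).
Nexon gets 8 moving first and 4 moving second, so Nexon prefers to move first.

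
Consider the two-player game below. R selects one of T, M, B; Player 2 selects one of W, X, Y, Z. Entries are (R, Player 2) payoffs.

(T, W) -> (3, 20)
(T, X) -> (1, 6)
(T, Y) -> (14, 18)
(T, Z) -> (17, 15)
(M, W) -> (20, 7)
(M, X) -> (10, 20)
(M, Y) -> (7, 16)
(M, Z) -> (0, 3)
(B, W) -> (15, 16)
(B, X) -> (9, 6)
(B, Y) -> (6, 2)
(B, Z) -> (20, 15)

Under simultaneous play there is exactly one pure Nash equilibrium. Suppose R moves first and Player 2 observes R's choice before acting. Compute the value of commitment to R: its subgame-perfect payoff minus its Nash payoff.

Work backward from Player 2's decision.
- T: Player 2 compares 20, 6, 18, 15 and picks W; R would get 3.
- M: Player 2 compares 7, 20, 16, 3 and picks X; R would get 10.
- B: Player 2 compares 16, 6, 2, 15 and picks W; R would get 15.
R's induced payoffs are 3, 10, 15, so R commits to B. Subgame-perfect outcome: (B, W) with payoffs (15, 16).
For the simultaneous game, intersect best replies.
R's best replies: W→M; X→M; Y→T; Z→B.
Player 2's best replies: T→W; M→X; B→W.
Only (M, X) has each player best-responding; Nash payoffs (10, 20).
R's commitment gain: 15 − 10 = 5.

5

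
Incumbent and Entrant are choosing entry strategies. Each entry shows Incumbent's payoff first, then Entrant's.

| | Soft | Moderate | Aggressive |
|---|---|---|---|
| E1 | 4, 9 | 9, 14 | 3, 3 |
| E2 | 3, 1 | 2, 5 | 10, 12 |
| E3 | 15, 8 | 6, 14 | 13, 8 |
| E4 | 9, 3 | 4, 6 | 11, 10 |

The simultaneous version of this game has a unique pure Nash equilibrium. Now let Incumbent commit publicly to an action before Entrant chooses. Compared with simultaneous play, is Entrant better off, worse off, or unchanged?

Backward induction with Incumbent moving first.
- E1: BR = Moderate, leader payoff 9.
- E2: BR = Aggressive, leader payoff 10.
- E3: BR = Moderate, leader payoff 6.
- E4: BR = Aggressive, leader payoff 11.
Incumbent's induced payoffs are 9, 10, 6, 11, so Incumbent commits to E4. Subgame-perfect outcome: (E4, Aggressive) with payoffs (11, 10).
Now find the simultaneous Nash equilibrium.
Incumbent's best replies: Soft→E3; Moderate→E1; Aggressive→E3.
Entrant's best replies: E1→Moderate; E2→Aggressive; E3→Moderate; E4→Aggressive.
Only (E1, Moderate) has each player best-responding; Nash payoffs (9, 14).
Entrant earns 10 sequentially versus 14 at the Nash outcome: worse off.

worse off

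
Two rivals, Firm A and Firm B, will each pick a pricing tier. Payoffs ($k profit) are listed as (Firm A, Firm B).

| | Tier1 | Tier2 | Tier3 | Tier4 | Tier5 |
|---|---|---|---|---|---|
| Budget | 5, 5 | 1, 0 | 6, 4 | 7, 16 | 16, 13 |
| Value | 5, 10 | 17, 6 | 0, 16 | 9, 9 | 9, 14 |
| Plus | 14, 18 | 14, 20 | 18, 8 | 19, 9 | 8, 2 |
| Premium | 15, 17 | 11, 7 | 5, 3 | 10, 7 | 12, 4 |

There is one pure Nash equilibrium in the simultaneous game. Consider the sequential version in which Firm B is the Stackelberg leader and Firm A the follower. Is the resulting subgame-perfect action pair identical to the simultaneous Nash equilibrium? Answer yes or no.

Backward induction with Firm B moving first.
- Tier1 → Firm A plays Premium (best of 5, 5, 14, 15); Firm B gets 17.
- Tier2 → Firm A plays Value (best of 1, 17, 14, 11); Firm B gets 6.
- Tier3 → Firm A plays Plus (best of 6, 0, 18, 5); Firm B gets 8.
- Tier4 → Firm A plays Plus (best of 7, 9, 19, 10); Firm B gets 9.
- Tier5 → Firm A plays Budget (best of 16, 9, 8, 12); Firm B gets 13.
Among 17, 6, 8, 9, 13, the best is 17 at Tier1. Subgame-perfect outcome: (Premium, Tier1) with payoffs (15, 17).
For the simultaneous game, intersect best replies.
Firm A's best replies: Tier1→Premium; Tier2→Value; Tier3→Plus; Tier4→Plus; Tier5→Budget.
Firm B's best replies: Budget→Tier4; Value→Tier3; Plus→Tier2; Premium→Tier1.
The unique mutual best reply is (Premium, Tier1), giving (15, 17).
Sequential outcome (Premium, Tier1) coincides with the Nash profile (Premium, Tier1).

yes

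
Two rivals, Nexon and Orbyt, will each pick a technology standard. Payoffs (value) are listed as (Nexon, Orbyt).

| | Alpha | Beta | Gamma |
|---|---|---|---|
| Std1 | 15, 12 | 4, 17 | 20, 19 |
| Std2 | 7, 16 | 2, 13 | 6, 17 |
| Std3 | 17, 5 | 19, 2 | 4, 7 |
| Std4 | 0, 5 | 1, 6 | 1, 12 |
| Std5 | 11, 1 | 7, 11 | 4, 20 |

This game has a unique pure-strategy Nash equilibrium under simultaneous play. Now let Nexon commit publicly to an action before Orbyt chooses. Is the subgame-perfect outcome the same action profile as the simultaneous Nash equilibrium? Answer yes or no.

Solve by backward induction (Nexon leads).
- Std1: Orbyt compares 12, 17, 19 and picks Gamma; Nexon would get 20.
- Std2: Orbyt compares 16, 13, 17 and picks Gamma; Nexon would get 6.
- Std3: Orbyt compares 5, 2, 7 and picks Gamma; Nexon would get 4.
- Std4: Orbyt compares 5, 6, 12 and picks Gamma; Nexon would get 1.
- Std5: Orbyt compares 1, 11, 20 and picks Gamma; Nexon would get 4.
Maximizing over 20, 6, 4, 1, 4, Nexon chooses Std1. Subgame-perfect outcome: (Std1, Gamma) with payoffs (20, 19).
For the simultaneous game, intersect best replies.
Nexon's best replies: Alpha→Std3; Beta→Std3; Gamma→Std1.
Orbyt's best replies: Std1→Gamma; Std2→Gamma; Std3→Gamma; Std4→Gamma; Std5→Gamma.
Only (Std1, Gamma) has each player best-responding; Nash payoffs (20, 19).
Sequential outcome (Std1, Gamma) coincides with the Nash profile (Std1, Gamma).

yes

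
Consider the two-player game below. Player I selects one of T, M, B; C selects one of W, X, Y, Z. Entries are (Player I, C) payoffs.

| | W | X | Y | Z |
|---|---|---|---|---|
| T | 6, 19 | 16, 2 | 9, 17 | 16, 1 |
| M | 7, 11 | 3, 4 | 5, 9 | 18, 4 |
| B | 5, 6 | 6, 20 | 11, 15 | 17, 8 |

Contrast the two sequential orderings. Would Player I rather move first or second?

second

If Player I leads: C's best replies are T→W, M→W, B→X; Player I's induced payoffs 6, 7, 6; outcome (M, W), payoffs (7, 11).
If C leads: Player I's best replies are W→M, X→T, Y→B, Z→M; C's induced payoffs 11, 2, 15, 4; outcome (B, Y), payoffs (11, 15).
Player I gets 7 moving first and 11 moving second, so Player I prefers to move second.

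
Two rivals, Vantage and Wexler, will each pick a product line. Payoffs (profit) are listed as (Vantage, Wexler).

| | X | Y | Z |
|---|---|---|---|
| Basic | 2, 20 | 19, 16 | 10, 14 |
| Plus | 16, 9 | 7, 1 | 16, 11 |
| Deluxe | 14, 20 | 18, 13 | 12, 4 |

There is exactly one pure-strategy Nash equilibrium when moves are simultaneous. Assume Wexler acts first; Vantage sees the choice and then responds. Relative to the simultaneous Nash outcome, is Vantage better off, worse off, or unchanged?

Solve by backward induction (Wexler leads).
- X: BR = Plus, leader payoff 9.
- Y: BR = Basic, leader payoff 16.
- Z: BR = Plus, leader payoff 11.
Wexler's induced payoffs are 9, 16, 11, so Wexler commits to Y. Subgame-perfect outcome: (Basic, Y) with payoffs (19, 16).
Now find the simultaneous Nash equilibrium.
Vantage's best replies: X→Plus; Y→Basic; Z→Plus.
Wexler's best replies: Basic→X; Plus→Z; Deluxe→X.
The unique mutual best reply is (Plus, Z), giving (16, 11).
Vantage earns 19 sequentially versus 16 at the Nash outcome: better off.

better off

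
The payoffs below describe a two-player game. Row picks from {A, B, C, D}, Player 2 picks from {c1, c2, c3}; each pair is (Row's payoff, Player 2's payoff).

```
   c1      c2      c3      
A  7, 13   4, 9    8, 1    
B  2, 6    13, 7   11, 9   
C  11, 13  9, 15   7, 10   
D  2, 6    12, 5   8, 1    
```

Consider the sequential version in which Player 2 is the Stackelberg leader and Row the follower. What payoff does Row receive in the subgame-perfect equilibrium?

Backward induction with Player 2 moving first.
- c1: Row compares 7, 2, 11, 2 and picks C; Player 2 would get 13.
- c2: Row compares 4, 13, 9, 12 and picks B; Player 2 would get 7.
- c3: Row compares 8, 11, 7, 8 and picks B; Player 2 would get 9.
Maximizing over 13, 7, 9, Player 2 chooses c1. Subgame-perfect outcome: (C, c1) with payoffs (11, 13).

11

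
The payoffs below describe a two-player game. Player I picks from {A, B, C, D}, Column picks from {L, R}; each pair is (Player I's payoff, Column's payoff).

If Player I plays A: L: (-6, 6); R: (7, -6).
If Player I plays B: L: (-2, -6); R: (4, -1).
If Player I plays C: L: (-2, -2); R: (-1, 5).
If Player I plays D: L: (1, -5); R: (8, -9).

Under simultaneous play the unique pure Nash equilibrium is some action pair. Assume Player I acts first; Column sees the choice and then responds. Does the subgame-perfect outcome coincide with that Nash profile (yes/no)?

no

Column best-responds to each possible Player I move:
- A → Column plays L (best of 6, -6); Player I gets -6.
- B → Column plays R (best of -6, -1); Player I gets 4.
- C → Column plays R (best of -2, 5); Player I gets -1.
- D → Column plays L (best of -5, -9); Player I gets 1.
Maximizing over -6, 4, -1, 1, Player I chooses B. Subgame-perfect outcome: (B, R) with payoffs (4, -1).
Now find the simultaneous Nash equilibrium.
Player I's best replies: L→D; R→D.
Column's best replies: A→L; B→R; C→R; D→L.
Only (D, L) has each player best-responding; Nash payoffs (1, -5).
Sequential outcome (B, R) differs from the Nash profile (D, L).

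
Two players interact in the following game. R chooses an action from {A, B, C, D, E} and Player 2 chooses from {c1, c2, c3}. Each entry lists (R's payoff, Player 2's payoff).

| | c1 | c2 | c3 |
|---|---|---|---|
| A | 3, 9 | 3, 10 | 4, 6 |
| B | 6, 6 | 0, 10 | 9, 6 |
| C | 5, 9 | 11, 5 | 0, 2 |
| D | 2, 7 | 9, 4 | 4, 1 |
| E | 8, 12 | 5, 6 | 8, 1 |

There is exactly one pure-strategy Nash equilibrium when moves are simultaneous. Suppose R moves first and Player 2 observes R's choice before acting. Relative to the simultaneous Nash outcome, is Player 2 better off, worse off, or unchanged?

unchanged

Work backward from Player 2's decision.
- A: Player 2 compares 9, 10, 6 and picks c2; R would get 3.
- B: Player 2 compares 6, 10, 6 and picks c2; R would get 0.
- C: Player 2 compares 9, 5, 2 and picks c1; R would get 5.
- D: Player 2 compares 7, 4, 1 and picks c1; R would get 2.
- E: Player 2 compares 12, 6, 1 and picks c1; R would get 8.
R's induced payoffs are 3, 0, 5, 2, 8, so R commits to E. Subgame-perfect outcome: (E, c1) with payoffs (8, 12).
Under simultaneous play:
R's best replies: c1→E; c2→C; c3→B.
Player 2's best replies: A→c2; B→c2; C→c1; D→c1; E→c1.
The unique mutual best reply is (E, c1), giving (8, 12).
Player 2 earns 12 sequentially versus 12 at the Nash outcome: unchanged.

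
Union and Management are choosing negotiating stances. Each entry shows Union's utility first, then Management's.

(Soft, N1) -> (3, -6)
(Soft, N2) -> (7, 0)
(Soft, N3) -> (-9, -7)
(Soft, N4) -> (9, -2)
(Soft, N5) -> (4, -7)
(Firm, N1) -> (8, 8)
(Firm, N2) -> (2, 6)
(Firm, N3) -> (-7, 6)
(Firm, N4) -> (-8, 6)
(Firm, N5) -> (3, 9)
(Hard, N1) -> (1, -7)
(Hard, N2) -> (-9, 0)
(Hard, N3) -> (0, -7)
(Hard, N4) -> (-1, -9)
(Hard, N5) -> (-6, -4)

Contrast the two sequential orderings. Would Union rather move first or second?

If Union leads: Management's best replies are Soft→N2, Firm→N5, Hard→N2; Union's induced payoffs 7, 3, -9; outcome (Soft, N2), payoffs (7, 0).
If Management leads: Union's best replies are N1→Firm, N2→Soft, N3→Hard, N4→Soft, N5→Soft; Management's induced payoffs 8, 0, -7, -2, -7; outcome (Firm, N1), payoffs (8, 8).
Union gets 7 moving first and 8 moving second, so Union prefers to move second.

second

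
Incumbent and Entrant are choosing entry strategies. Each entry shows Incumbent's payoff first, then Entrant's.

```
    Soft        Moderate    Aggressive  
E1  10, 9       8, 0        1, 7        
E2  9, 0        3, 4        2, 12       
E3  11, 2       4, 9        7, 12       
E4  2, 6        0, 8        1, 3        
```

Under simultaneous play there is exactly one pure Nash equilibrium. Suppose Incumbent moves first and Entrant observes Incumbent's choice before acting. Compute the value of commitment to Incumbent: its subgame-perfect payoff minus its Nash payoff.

3

Work backward from Entrant's decision.
- E1: Entrant compares 9, 0, 7 and picks Soft; Incumbent would get 10.
- E2: Entrant compares 0, 4, 12 and picks Aggressive; Incumbent would get 2.
- E3: Entrant compares 2, 9, 12 and picks Aggressive; Incumbent would get 7.
- E4: Entrant compares 6, 8, 3 and picks Moderate; Incumbent would get 0.
Incumbent's induced payoffs are 10, 2, 7, 0, so Incumbent commits to E1. Subgame-perfect outcome: (E1, Soft) with payoffs (10, 9).
Now find the simultaneous Nash equilibrium.
Incumbent's best replies: Soft→E3; Moderate→E1; Aggressive→E3.
Entrant's best replies: E1→Soft; E2→Aggressive; E3→Aggressive; E4→Moderate.
The unique mutual best reply is (E3, Aggressive), giving (7, 12).
Incumbent's commitment gain: 10 − 7 = 3.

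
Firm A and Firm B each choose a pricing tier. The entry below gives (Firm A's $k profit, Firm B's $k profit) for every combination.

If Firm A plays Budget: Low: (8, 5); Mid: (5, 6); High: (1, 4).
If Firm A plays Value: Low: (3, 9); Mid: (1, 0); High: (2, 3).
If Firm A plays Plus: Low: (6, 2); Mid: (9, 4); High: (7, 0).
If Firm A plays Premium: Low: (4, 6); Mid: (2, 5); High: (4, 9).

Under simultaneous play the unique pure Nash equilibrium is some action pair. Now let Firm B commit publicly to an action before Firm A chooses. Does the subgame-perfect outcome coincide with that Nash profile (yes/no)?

Backward induction with Firm B moving first.
- Low → Firm A plays Budget (best of 8, 3, 6, 4); Firm B gets 5.
- Mid → Firm A plays Plus (best of 5, 1, 9, 2); Firm B gets 4.
- High → Firm A plays Plus (best of 1, 2, 7, 4); Firm B gets 0.
Firm B's induced payoffs are 5, 4, 0, so Firm B commits to Low. Subgame-perfect outcome: (Budget, Low) with payoffs (8, 5).
Now find the simultaneous Nash equilibrium.
Firm A's best replies: Low→Budget; Mid→Plus; High→Plus.
Firm B's best replies: Budget→Mid; Value→Low; Plus→Mid; Premium→High.
The unique mutual best reply is (Plus, Mid), giving (9, 4).
Sequential outcome (Budget, Low) differs from the Nash profile (Plus, Mid).

no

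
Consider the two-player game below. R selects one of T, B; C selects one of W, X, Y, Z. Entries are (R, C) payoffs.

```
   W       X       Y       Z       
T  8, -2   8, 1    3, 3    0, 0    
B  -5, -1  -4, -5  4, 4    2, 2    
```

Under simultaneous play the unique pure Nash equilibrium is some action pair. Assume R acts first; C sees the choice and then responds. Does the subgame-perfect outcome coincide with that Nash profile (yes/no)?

Backward induction with R moving first.
- T → C plays Y (best of -2, 1, 3, 0); R gets 3.
- B → C plays Y (best of -1, -5, 4, 2); R gets 4.
Maximizing over 3, 4, R chooses B. Subgame-perfect outcome: (B, Y) with payoffs (4, 4).
Now find the simultaneous Nash equilibrium.
R's best replies: W→T; X→T; Y→B; Z→B.
C's best replies: T→Y; B→Y.
The unique mutual best reply is (B, Y), giving (4, 4).
Sequential outcome (B, Y) coincides with the Nash profile (B, Y).

yes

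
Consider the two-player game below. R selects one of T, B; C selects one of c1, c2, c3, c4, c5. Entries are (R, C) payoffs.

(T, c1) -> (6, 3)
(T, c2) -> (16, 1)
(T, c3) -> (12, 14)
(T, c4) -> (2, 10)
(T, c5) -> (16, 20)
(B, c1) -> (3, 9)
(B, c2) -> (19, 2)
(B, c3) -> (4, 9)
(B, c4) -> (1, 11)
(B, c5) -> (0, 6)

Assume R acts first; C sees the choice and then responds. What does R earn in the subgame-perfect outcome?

16

Backward induction with R moving first.
- T: BR = c5, leader payoff 16.
- B: BR = c4, leader payoff 1.
Among 16, 1, the best is 16 at T. Subgame-perfect outcome: (T, c5) with payoffs (16, 20).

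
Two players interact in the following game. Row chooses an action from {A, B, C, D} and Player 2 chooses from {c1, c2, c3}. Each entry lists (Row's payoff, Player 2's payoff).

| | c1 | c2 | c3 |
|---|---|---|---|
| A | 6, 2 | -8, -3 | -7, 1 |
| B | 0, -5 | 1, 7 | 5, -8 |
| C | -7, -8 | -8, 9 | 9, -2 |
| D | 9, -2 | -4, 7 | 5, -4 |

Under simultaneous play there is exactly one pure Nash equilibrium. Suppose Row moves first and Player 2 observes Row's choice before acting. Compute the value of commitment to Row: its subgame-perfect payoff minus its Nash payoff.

Work backward from Player 2's decision.
- A → Player 2 plays c1 (best of 2, -3, 1); Row gets 6.
- B → Player 2 plays c2 (best of -5, 7, -8); Row gets 1.
- C → Player 2 plays c2 (best of -8, 9, -2); Row gets -8.
- D → Player 2 plays c2 (best of -2, 7, -4); Row gets -4.
Row's induced payoffs are 6, 1, -8, -4, so Row commits to A. Subgame-perfect outcome: (A, c1) with payoffs (6, 2).
Now find the simultaneous Nash equilibrium.
Row's best replies: c1→D; c2→B; c3→C.
Player 2's best replies: A→c1; B→c2; C→c2; D→c2.
The unique mutual best reply is (B, c2), giving (1, 7).
Row's commitment gain: 6 − 1 = 5.

5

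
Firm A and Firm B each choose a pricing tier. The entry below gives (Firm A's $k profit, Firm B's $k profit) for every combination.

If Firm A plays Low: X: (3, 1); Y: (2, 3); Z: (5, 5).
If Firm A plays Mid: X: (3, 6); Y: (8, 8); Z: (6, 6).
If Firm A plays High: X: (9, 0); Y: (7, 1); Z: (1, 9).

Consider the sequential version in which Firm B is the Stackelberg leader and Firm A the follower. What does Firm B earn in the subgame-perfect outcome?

8

Solve by backward induction (Firm B leads).
- X: Firm A compares 3, 3, 9 and picks High; Firm B would get 0.
- Y: Firm A compares 2, 8, 7 and picks Mid; Firm B would get 8.
- Z: Firm A compares 5, 6, 1 and picks Mid; Firm B would get 6.
Maximizing over 0, 8, 6, Firm B chooses Y. Subgame-perfect outcome: (Mid, Y) with payoffs (8, 8).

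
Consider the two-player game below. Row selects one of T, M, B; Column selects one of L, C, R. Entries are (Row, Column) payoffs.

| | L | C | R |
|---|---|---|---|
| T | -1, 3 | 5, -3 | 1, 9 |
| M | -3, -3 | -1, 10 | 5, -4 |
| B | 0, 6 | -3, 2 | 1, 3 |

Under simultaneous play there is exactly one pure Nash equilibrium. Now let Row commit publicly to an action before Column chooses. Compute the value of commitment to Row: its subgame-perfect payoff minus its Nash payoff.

1

Solve by backward induction (Row leads).
- T → Column plays R (best of 3, -3, 9); Row gets 1.
- M → Column plays C (best of -3, 10, -4); Row gets -1.
- B → Column plays L (best of 6, 2, 3); Row gets 0.
Among 1, -1, 0, the best is 1 at T. Subgame-perfect outcome: (T, R) with payoffs (1, 9).
For the simultaneous game, intersect best replies.
Row's best replies: L→B; C→T; R→M.
Column's best replies: T→R; M→C; B→L.
Only (B, L) has each player best-responding; Nash payoffs (0, 6).
Row's commitment gain: 1 − 0 = 1.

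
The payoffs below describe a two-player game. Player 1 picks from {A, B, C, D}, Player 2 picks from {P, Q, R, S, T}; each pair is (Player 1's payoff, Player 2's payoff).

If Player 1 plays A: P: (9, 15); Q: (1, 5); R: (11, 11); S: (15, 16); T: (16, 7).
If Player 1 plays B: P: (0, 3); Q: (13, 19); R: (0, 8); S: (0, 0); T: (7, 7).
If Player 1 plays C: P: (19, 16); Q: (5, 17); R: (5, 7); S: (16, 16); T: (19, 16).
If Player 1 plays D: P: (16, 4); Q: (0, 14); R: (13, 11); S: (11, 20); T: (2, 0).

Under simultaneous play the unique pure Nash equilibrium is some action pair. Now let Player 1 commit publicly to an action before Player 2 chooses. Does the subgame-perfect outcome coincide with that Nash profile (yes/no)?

no

Player 2 best-responds to each possible Player 1 move:
- A: BR = S, leader payoff 15.
- B: BR = Q, leader payoff 13.
- C: BR = Q, leader payoff 5.
- D: BR = S, leader payoff 11.
Maximizing over 15, 13, 5, 11, Player 1 chooses A. Subgame-perfect outcome: (A, S) with payoffs (15, 16).
Now find the simultaneous Nash equilibrium.
Player 1's best replies: P→C; Q→B; R→D; S→C; T→C.
Player 2's best replies: A→S; B→Q; C→Q; D→S.
Only (B, Q) has each player best-responding; Nash payoffs (13, 19).
Sequential outcome (A, S) differs from the Nash profile (B, Q).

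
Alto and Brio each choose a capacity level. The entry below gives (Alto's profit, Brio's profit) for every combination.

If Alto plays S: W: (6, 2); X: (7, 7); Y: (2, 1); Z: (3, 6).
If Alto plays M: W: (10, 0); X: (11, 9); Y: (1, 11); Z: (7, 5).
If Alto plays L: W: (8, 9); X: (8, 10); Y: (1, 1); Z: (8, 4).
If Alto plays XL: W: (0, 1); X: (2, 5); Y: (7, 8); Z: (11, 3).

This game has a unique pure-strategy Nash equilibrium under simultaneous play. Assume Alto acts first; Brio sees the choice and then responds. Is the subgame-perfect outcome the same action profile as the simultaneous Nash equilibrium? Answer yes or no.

no

Work backward from Brio's decision.
- S → Brio plays X (best of 2, 7, 1, 6); Alto gets 7.
- M → Brio plays Y (best of 0, 9, 11, 5); Alto gets 1.
- L → Brio plays X (best of 9, 10, 1, 4); Alto gets 8.
- XL → Brio plays Y (best of 1, 5, 8, 3); Alto gets 7.
Maximizing over 7, 1, 8, 7, Alto chooses L. Subgame-perfect outcome: (L, X) with payoffs (8, 10).
Now find the simultaneous Nash equilibrium.
Alto's best replies: W→M; X→M; Y→XL; Z→XL.
Brio's best replies: S→X; M→Y; L→X; XL→Y.
The unique mutual best reply is (XL, Y), giving (7, 8).
Sequential outcome (L, X) differs from the Nash profile (XL, Y).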